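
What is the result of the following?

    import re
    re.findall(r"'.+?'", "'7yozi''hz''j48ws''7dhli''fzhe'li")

["'7yozi'", "'hz'", "'j48ws'", "'7dhli'", "'fzhe'"]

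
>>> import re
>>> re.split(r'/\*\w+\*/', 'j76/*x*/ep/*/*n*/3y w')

Matches to split on: at [3:8] → '/*x*/'; at [12:17] → '/*n*/'.
The string is cut at each match, leaving 3 pieces.

['j76', 'ep/*', '3y w']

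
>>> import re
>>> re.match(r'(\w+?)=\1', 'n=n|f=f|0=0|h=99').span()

With `match`, the pattern is implicitly anchored at the beginning.
The match spans [0:3] → 'n=n'.

(0, 3)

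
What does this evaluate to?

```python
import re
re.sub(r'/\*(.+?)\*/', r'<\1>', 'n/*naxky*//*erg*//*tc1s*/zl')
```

A `+?`/`*?`/`{m,n}?` starts at its minimum and grows only as far as needed for what follows to match.
Matches: at [1:10] → '/*naxky*/'; at [10:17] → '/*erg*/'; at [17:25] → '/*tc1s*/'.
The replacement refers to a captured group, so each match is rewritten using its own captured text.

'n<naxky><erg><tc1s>zl'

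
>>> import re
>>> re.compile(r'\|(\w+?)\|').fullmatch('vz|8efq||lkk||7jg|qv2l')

None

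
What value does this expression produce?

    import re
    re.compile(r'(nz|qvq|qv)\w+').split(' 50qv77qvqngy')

Matches to split on: at [3:13] → 'qv77qvqngy'.
The group in the pattern means `split` returns the separators' captures alongside the pieces.

[' 50', 'qv', '']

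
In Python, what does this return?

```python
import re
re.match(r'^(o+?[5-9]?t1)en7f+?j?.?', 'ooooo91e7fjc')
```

`re.match` only tries the pattern at the start of the string.
Here the pattern fails at index 0, so the call returns None.

None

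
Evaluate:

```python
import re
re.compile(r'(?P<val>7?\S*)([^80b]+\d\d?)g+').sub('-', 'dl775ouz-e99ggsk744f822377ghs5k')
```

The pattern matches optionally a literal '7', then zero or more of a non-whitespace character (captured as 'val'); then one or more of any character except [80b], then a digit, then optionally a digit (captured); then one or more of a literal 'g'.
Matches: at [0:27] → 'dl775ouz-e99ggsk744f822377g'.
Every occurrence is swapped for '-'.

'-hs5k'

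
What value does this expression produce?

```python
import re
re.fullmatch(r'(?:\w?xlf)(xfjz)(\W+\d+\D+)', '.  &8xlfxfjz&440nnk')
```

None

This matches optionally a word character, then the literal 'xlf' (non-capturing group); then the literal 'xf', then the literal 'jz' (captured); then one or more of a non-word character, then one or more of a digit, then one or more of a non-digit (captured).
`re.fullmatch` is like wrapping the pattern in `^…$` (in single-line mode).
Here the string isn't matched end-to-end, so the call returns None.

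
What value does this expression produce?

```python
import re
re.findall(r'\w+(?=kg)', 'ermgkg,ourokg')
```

Lookahead/lookbehind check context without consuming it, so the matched span excludes the asserted characters.
Walking the string: at [0:4] → 'ermg'; at [7:11] → 'ouro'.
Since nothing is captured, `findall` lists the 2 matched substrings directly.

['ermg', 'ouro']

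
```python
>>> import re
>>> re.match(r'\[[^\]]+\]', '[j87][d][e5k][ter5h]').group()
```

`match` is anchored at position 0; if the pattern doesn't fit there, it returns None.
The match spans [0:5] → '[j87]'.

'[j87]'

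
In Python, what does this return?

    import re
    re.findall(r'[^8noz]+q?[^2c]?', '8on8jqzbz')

['jqz', 'bz']

The pattern matches one or more of any character except [8noz]; then optionally a literal 'q', then optionally any character except [2c].
Scanning left to right: at [4:7] → 'jqz'; at [7:9] → 'bz'.
Since nothing is captured, `findall` lists the 2 matched substrings directly.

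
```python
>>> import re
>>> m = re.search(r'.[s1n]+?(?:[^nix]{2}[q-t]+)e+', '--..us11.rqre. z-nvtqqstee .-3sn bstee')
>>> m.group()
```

'us11.rqre'

The pattern matches any character, then one or more of one of [s1n] (lazy); then exactly 2 of any character except [nix], then one or more of a character in [q-t] (non-capturing group); then one or more of a literal 'e'.
`re.search` scans for the first position where the pattern succeeds.
The match spans [4:13] → 'us11.rqre'.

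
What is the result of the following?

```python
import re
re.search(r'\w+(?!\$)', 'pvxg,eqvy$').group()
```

The negative lookahead/lookbehind blocks any match where the forbidden context is present.
The match spans [0:4] → 'pvxg'.

'pvxg'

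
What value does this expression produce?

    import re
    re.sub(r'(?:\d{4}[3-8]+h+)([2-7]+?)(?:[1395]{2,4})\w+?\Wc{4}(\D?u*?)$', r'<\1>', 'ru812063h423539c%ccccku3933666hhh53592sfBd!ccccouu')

The `?` after the quantifier makes it lazy — it takes as little as possible before letting the rest of the pattern try.
The replacement refers to a captured group, so each match is rewritten using its own captured text.

'ru812063h423539c%ccccku<5>'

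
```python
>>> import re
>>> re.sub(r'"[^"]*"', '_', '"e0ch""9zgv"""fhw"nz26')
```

Matches: at [0:6] → '"e0ch"'; at [6:12] → '"9zgv"'; at [12:14] → '""'.
Each match is replaced by '_'.

'___fhw"nz26'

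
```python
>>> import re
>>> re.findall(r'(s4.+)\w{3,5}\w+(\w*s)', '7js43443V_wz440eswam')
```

[('s43443V_wz', 's')]

With 2 capturing groups, `findall` returns a 2-tuple per match.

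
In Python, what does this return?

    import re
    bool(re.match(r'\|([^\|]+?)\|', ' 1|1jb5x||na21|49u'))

`re.match` won't scan ahead — the pattern has to work from the very first character.
Here the pattern fails at index 0, so the call returns None, and `bool(None)` is False.

False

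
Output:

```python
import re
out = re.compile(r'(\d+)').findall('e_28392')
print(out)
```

['28392']

The pattern matches one or more of a digit (captured).
`findall` collects group 1 from the one match (1 total).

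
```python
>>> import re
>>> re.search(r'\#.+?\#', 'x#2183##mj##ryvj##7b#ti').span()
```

With the lazy modifier that quantifier settles for the fewest repetitions that let the rest of the pattern succeed (the atoms after it are unaffected and can still be greedy).
Unlike `match`, `search` isn't anchored — it looks for the pattern anywhere in the string.
The match spans [1:7] → '#2183#'.

(1, 7)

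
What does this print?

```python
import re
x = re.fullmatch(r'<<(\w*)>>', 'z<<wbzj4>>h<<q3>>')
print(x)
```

None

For `fullmatch`, every character of the input must be accounted for by the pattern.
Here the pattern can't cover the whole string, so the call returns None.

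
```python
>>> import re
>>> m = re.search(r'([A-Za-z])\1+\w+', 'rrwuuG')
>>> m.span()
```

The backreference `\1` re-matches whatever the first group consumed, character for character.
`re.search` tries every starting position until one works.
The match spans [0:6] → 'rrwuuG'.
Captured: group 1 = 'r'.

(0, 6)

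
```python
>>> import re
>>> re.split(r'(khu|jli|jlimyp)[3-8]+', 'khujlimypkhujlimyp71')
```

['khujlimypkhu', 'jlimyp', '1']

Matches to split on: at [12:19] → 'jlimyp7'.
`re.split` interleaves the captured-group text with the surrounding fragments.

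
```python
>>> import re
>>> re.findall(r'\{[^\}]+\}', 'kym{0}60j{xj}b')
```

['{0}', '{xj}']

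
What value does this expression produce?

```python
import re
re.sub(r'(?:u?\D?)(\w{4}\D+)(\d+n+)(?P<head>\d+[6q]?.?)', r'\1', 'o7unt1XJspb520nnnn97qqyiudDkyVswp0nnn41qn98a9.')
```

'o7t1XJspbiudDkyVswp98a9.'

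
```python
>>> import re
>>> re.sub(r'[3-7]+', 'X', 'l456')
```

This matches one or more of a character in [3-7].
`sub` substitutes 'X' at each match site.

'lX'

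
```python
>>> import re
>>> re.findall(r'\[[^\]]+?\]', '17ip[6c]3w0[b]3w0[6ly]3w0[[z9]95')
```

Since nothing is captured, `findall` lists the 4 matched substrings directly.

['[6c]', '[b]', '[6ly]', '[[z9]']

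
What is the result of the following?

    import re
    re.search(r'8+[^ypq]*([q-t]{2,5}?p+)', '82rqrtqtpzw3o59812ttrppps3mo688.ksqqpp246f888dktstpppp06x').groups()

('qrtqtp',)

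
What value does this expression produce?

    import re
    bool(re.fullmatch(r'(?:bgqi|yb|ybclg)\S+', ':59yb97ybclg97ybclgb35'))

False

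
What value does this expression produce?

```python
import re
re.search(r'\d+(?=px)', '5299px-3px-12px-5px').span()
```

The lookaround is zero-width — it requires the adjacent text to match without consuming it, so the asserted text isn't part of the match.
The match spans [0:4] → '5299'.

(0, 4)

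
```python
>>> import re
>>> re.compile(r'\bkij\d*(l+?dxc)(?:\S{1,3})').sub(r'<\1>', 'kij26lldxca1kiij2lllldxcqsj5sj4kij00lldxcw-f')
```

'<lldxc>iij2lllldxcqsj5sj4kij00lldxcw-f'

Pattern: a word boundary (`\b`, zero-width); then the literal 'kij', then zero or more of a digit; then one or more of a literal 'l' (lazy), then the literal 'dxc' (captured); then 1 to 3 of a non-whitespace character (non-capturing group).
Matches: at [0:13] → 'kij26lldxca1k'.
`\1` in the replacement pulls in group 1's text for each match.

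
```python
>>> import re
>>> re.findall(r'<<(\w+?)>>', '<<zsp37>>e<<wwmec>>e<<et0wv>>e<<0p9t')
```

One capturing group, so `findall` returns just the captured substring from each match — 3 in all.

['zsp37', 'wwmec', 'et0wv']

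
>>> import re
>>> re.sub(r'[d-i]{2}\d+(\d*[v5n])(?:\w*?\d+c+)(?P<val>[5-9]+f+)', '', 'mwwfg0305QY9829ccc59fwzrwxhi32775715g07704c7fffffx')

'mwwwzrwxx'

`sub` substitutes '' at each match site.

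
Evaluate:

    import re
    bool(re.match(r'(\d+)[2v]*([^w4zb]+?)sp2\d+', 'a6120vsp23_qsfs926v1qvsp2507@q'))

False

The pattern matches one or more of a digit (captured); then zero or more of one of [2v]; then one or more of any character except [w4zb] (lazy) (captured); then the literal 'sp2', then one or more of a digit.
`re.match` only tries the pattern at the start of the string.
Here the string doesn't start with a match, so the call returns None, and `bool(None)` is False.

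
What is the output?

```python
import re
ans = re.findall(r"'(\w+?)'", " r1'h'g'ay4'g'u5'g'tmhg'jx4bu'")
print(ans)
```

['h', 'ay4', 'u5', 'tmhg']

`findall` collects group 1 from each match (4 total).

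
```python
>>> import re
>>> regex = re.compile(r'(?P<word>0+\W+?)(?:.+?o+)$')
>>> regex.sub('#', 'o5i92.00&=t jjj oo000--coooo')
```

'o5i92.#'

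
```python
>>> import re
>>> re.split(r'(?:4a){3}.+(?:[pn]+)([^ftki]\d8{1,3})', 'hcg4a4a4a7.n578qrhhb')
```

The pattern matches the literal '4a' repeated 3 times, then one or more of any character; then one or more of one of [pn] (non-capturing group); then any character except [ftki], then a digit, then 1 to 3 of a literal '8' (captured).
Matches to split on: at [3:15] → '4a4a4a7.n578'.
The group in the pattern means `split` returns the separators' captures alongside the pieces.

['hcg', '578', 'qrhhb']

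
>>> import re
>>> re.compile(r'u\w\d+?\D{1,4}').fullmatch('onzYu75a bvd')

None

`fullmatch` succeeds only if the pattern covers the string from start to end.
Here there's no way to consume every character, so the call returns None.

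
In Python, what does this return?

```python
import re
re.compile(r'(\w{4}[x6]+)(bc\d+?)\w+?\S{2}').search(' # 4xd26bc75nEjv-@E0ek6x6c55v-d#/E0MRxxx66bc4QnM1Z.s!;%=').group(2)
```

The match spans [3:14] → '4xd26bc75nE'.
Captured: group 1 = '4xd26', group 2 = 'bc7'.

'bc7'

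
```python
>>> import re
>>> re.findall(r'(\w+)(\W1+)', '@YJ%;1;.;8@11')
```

The pattern matches one or more of a word character (captured); then a non-word character, then one or more of a literal '1' (captured).
`findall` packs the 2 group values into a tuple for every match.

[('8', '@11')]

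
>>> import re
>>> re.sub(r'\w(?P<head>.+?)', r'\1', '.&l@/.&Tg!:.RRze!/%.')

'.&@/.&g!:.Re!/%.'

Each match is replaced using the text its own group 1 captured.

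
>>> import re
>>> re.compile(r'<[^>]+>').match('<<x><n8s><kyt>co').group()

'<<x>'

`re.match` only tries the pattern at the start of the string.
The match spans [0:4] → '<<x>'.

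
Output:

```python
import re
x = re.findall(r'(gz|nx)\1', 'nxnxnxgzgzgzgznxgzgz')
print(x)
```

['nx', 'gz', 'gz', 'gz']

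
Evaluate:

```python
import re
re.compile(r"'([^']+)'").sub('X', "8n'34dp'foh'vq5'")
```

'8nXfohX'

Matches: at [2:8] → "'34dp'"; at [11:16] → "'vq5'".
Each match is replaced by 'X'.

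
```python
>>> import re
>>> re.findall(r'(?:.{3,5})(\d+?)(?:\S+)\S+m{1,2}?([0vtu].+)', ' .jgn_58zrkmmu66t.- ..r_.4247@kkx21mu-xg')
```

[('5', 'u66t.- ..r_.4247@kkx21mu-xg')]

Pattern: 3 to 5 of any character (non-capturing group); then one or more of a digit (lazy) (captured); then one or more of a non-whitespace character (non-capturing group); then one or more of a non-whitespace character, then 1 to 2 of the literal 'm' (lazy); then one of [0vtu], then one or more of any character (captured).
Because the quantifier is non-greedy, it stops expanding at the earliest point where the rest of the pattern can succeed.
Matches: at [1:40] match '.jgn_58zrkmmu66t.- ..r_.4247@kkx21mu-xg', groups = ('5', 'u66t.- ..r_.4247@kkx21mu-xg').
Multiple groups make `findall` return tuples — one 2-tuple for the one match.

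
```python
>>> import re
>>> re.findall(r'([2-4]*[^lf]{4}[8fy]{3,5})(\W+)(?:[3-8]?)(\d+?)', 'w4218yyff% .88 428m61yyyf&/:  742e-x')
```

A `+?`/`*?`/`{m,n}?` starts at its minimum and grows only as far as needed for what follows to match.
Multiple groups make `findall` return tuples — one 3-tuple for each match.

[('w4218yyff', '% .', '8'), ('428m61yyyf', '&/:  ', '4')]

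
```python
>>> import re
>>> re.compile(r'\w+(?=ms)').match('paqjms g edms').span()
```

(0, 4)

With `match`, the pattern is implicitly anchored at the beginning.
The match spans [0:4] → 'paqj'.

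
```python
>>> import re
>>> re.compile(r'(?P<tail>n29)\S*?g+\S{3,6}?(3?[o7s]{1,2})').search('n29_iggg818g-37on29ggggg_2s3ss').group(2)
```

'37o'

This matches the literal 'n2', then a literal '9' (captured as 'tail'); then zero or more of a non-whitespace character (lazy), then one or more of a literal 'g', then 3 to 6 of a non-whitespace character (lazy); then optionally the literal '3', then 1 to 2 of one of [o7s] (captured).
`search` walks the string left to right and returns the first match it finds.
The match spans [0:16] → 'n29_iggg818g-37o'.
Captured: group 1 = 'n29', group 2 = '37o'.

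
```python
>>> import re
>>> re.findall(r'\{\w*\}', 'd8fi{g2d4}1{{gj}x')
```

['{g2d4}', '{gj}']

Matches: at [4:10] → '{g2d4}'; at [12:16] → '{gj}'.
No capturing groups, so `findall` returns the 2 full match strings.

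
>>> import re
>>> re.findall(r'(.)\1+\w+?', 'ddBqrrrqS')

`\1` has to match the exact text group 1 already captured.
`findall` collects group 1 from each match (2 total).

['d', 'r']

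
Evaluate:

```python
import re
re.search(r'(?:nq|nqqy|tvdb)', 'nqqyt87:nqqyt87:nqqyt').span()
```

The regex engine tests alternatives in the order written; an earlier branch that matches wins even if a later one would match more.
`re.search` scans for the first position where the pattern succeeds.
The match spans [0:2] → 'nq'.

(0, 2)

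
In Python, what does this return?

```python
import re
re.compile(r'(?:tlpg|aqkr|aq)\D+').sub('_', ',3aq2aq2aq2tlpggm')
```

Matches: at [11:17] → 'tlpggm'.
`sub` substitutes '_' at each match site.

',3aq2aq2aq2_'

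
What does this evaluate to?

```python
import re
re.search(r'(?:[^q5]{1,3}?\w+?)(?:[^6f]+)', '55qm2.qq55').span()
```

(3, 10)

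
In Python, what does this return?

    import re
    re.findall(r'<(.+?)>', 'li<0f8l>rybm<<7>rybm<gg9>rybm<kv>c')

['0f8l', '<7', 'gg9', 'kv']

Because the quantifier is non-greedy, it stops expanding at the earliest point where the rest of the pattern can succeed.
Scanning left to right: at [2:8] match '<0f8l>', group 1 = '0f8l'; at [12:16] match '<<7>', group 1 = '<7'; at [20:25] match '<gg9>', group 1 = 'gg9'; at [29:33] match '<kv>', group 1 = 'kv'.
With a single group, `findall` returns only what that group captured — 4 items.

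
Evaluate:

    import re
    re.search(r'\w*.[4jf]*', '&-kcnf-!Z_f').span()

This matches zero or more of a word character, then any character; then zero or more of one of [4jf].
`re.search` tries every starting position until one works.
The match spans [0:1] → '&'.

(0, 1)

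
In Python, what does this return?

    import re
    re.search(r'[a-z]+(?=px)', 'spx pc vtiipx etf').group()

's'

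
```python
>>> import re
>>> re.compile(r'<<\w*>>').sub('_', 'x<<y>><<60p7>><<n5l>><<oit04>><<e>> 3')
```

'x_____ 3'

`sub` substitutes '_' at each match site.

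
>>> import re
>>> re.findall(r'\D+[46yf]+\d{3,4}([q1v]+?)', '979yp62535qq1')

['q']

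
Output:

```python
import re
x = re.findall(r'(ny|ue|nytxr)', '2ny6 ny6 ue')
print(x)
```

Because there's exactly one group, `findall` drops the full match and keeps group 1 from each hit.

['ny', 'ny', 'ue']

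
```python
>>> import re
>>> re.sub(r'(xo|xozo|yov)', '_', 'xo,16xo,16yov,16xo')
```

'_,16_,16_,16_'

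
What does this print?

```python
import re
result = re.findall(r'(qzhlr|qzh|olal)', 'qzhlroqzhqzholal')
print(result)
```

['qzhlr', 'qzh', 'qzh', 'olal']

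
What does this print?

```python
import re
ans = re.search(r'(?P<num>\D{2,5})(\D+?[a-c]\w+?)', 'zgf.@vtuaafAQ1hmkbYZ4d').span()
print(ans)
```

(0, 10)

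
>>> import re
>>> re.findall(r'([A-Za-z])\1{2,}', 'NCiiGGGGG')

['G']

A backreference is literal: `\1` must see the identical characters the first group matched.
Because there's exactly one group, `findall` drops the full match and keeps group 1 from the one hit.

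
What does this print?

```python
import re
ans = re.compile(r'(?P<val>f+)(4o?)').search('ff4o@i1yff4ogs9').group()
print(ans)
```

The pattern matches one or more of a literal 'f' (captured as 'val'); then the literal '4', then optionally a literal 'o' (captured).
`re.search` scans for the first position where the pattern succeeds.
The match spans [0:4] → 'ff4o'.
Captured: group 1 = 'ff', group 2 = '4o'.

ff4o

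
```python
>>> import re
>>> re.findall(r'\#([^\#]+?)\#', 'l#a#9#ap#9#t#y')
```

['a', 'ap', 't']

One capturing group, so `findall` returns just the captured substring from each match — 3 in all.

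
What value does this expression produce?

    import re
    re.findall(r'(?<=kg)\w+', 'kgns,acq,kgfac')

The lookaround is zero-width — it requires the adjacent text to match without consuming it, so the asserted text isn't part of the match.
Scanning left to right: at [2:4] → 'ns'; at [11:14] → 'fac'.
Since nothing is captured, `findall` lists the 2 matched substrings directly.

['ns', 'fac']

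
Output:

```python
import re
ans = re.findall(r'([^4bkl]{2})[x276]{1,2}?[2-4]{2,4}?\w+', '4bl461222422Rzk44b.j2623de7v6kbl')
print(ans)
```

The pattern matches exactly 2 of any character except [4bkl] (captured); then 1 to 2 of one of [x276] (lazy), then 2 to 4 of a character in [2-4] (lazy), then one or more of a word character.
Matches: at [4:18] match '61222422Rzk44b', group 1 = '61'; at [18:32] match '.j2623de7v6kbl', group 1 = '.j'.
Because there's exactly one group, `findall` drops the full match and keeps group 1 from each hit.

['61', '.j']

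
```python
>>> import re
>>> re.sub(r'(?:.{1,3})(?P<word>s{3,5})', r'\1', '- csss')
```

Pattern: 1 to 3 of any character (non-capturing group); then 3 to 5 of a literal 's' (captured as 'word').
Matches: at [0:6] → '- csss'.
`\1` in the replacement pulls in group 1's text for each match.

'sss'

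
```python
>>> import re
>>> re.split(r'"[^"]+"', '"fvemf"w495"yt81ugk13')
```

['', 'w495"yt81ugk13']

The string is cut at each match, leaving 2 pieces.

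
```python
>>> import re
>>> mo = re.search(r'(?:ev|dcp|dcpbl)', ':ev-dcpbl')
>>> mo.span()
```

(1, 3)

`search` walks the string left to right and returns the first match it finds.
The match spans [1:3] → 'ev'.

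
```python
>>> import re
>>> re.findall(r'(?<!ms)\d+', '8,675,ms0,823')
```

['8', '675', '823']

`(?!…)`/`(?<!…)` only lets a position through if the neighbouring text does NOT match; no characters are consumed.
Walking the string: at [0:1] → '8'; at [2:5] → '675'; at [10:13] → '823'.
No capturing groups, so `findall` returns the 3 full match strings.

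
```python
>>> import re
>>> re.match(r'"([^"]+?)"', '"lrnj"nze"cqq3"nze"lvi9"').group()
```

'"lrnj"'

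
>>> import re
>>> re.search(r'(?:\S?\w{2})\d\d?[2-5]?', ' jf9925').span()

Pattern: optionally a non-whitespace character, then exactly 2 of a word character (non-capturing group); then a digit, then optionally a digit, then optionally a character in [2-5].
`search` walks the string left to right and returns the first match it finds.
The match spans [1:7] → 'jf9925'.

(1, 7)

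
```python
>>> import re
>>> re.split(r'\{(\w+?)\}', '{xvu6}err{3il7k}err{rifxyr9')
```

Matches to split on: at [0:6] → '{xvu6}'; at [9:16] → '{3il7k}'.
`re.split` interleaves the captured-group text with the surrounding fragments.

['', 'xvu6', 'err', '3il7k', 'err{rifxyr9']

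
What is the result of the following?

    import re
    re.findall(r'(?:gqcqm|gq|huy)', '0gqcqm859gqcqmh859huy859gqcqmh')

['gqcqm', 'gqcqm', 'huy', 'gqcqm']

Branches in `(...|...)` are attempted left-to-right; the first branch that allows the whole pattern to succeed is taken.
Matches: at [1:6] → 'gqcqm'; at [9:14] → 'gqcqm'; at [18:21] → 'huy'; at [24:29] → 'gqcqm'.
Since nothing is captured, `findall` lists the 4 matched substrings directly.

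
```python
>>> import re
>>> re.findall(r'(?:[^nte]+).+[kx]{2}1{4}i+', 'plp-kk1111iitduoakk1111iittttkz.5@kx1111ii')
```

['plp-kk1111iitduoakk1111iittttkz.5@kx1111ii']

Pattern: one or more of any character except [nte] (non-capturing group); then one or more of any character; then exactly 2 of one of [kx], then exactly 4 of the literal '1', then one or more of the literal 'i'.
`findall` yields the raw match text (1 of them) because the pattern has no groups.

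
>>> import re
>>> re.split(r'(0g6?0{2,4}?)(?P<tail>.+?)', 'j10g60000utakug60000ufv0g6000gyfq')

['j1', '0g600', '0', '0utakug60000ufv', '0g600', '0', 'gyfq']

This matches the literal '0g', then optionally the literal '6', then 2 to 4 of the literal '0' (lazy) (captured); then one or more of any character (lazy) (captured as 'tail').
With a capturing group present, the delimiter's captured portion is kept in the result list.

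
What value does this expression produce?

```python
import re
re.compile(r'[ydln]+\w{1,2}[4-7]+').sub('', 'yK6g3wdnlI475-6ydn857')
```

Pattern: one or more of one of [ydln], then 1 to 2 of a word character; then one or more of a character in [4-7].
Matches: at [0:3] → 'yK6'; at [6:13] → 'dnlI475'; at [15:21] → 'ydn857'.
`sub` substitutes '' at each match site.

'g3w-6'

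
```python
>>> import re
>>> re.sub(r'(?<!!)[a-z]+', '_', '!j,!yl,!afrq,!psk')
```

The negative lookaround is zero-width — it rules out positions where the adjacent text would match, without consuming anything.
Matches: at [5:6] → 'l'; at [9:12] → 'frq'; at [15:17] → 'sk'.
Each match is replaced by '_'.

'!j,!y_,!a_,!p_'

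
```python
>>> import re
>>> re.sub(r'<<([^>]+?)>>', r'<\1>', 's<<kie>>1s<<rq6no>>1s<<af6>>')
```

Matches: at [1:8] → '<<kie>>'; at [10:19] → '<<rq6no>>'; at [21:28] → '<<af6>>'.
Each match is replaced using the text its own group 1 captured.

's<kie>1s<rq6no>1s<af6>'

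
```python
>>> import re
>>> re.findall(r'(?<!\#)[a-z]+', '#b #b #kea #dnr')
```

['ea', 'nr']

The negative lookahead/lookbehind blocks any match where the forbidden context is present.
Scanning left to right: at [8:10] → 'ea'; at [13:15] → 'nr'.
`findall` yields the raw match text (2 of them) because the pattern has no groups.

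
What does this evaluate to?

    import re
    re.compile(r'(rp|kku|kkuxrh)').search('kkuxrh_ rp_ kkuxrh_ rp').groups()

('kku',)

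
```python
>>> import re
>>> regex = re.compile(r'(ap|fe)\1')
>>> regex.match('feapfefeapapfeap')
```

None

The backreference `\1` re-matches whatever the first group consumed, character for character.
`re.match` only tries the pattern at the start of the string.
Here position 0 doesn't satisfy it, so the call returns None.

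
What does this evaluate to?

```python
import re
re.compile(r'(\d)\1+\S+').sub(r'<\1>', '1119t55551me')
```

`\1` is not a pattern — it's the concrete string captured by group 1, re-applied verbatim.
Matches: at [0:12] → '1119t55551me'.
`\1` in the replacement pulls in group 1's text for each match.

'<1>'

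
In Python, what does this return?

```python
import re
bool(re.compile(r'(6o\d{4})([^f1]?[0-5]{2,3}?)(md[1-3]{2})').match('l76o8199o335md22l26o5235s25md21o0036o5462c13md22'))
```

False

Pattern: the literal '6o', then exactly 4 of a digit (captured); then optionally any character except [f1], then 2 to 3 of a character in [0-5] (lazy) (captured); then the literal 'md', then exactly 2 of a character in [1-3] (captured).
`re.match` won't scan ahead — the pattern has to work from the very first character.
Here the pattern fails at index 0, so the call returns None, and `bool(None)` is False.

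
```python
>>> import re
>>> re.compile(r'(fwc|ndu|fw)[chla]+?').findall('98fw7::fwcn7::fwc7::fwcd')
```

Walking the string: at [7:10] match 'fwc', group 1 = 'fw'; at [14:17] match 'fwc', group 1 = 'fw'; at [20:23] match 'fwc', group 1 = 'fw'.
`findall` collects group 1 from each match (3 total).

['fw', 'fw', 'fw']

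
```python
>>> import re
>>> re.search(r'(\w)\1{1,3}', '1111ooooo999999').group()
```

`\1` has to match the exact text group 1 already captured.
`re.search` tries every starting position until one works.
The match spans [0:4] → '1111'.
Captured: group 1 = '1'.

'1111'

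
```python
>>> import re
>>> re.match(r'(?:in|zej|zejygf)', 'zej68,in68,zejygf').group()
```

`match` is anchored at position 0; if the pattern doesn't fit there, it returns None.
The match spans [0:3] → 'zej'.

'zej'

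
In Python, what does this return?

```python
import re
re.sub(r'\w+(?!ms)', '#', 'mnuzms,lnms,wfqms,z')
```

'#,#,#,#'

The negative lookaround is zero-width — it rules out positions where the adjacent text would match, without consuming anything.
Matches: at [0:6] → 'mnuzms'; at [7:11] → 'lnms'; at [12:17] → 'wfqms'; at [18:19] → 'z'.
`sub` substitutes '#' at each match site.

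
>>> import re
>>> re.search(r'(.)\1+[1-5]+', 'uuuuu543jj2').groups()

('u',)

The match spans [0:8] → 'uuuuu543'.
Captured: group 1 = 'u'.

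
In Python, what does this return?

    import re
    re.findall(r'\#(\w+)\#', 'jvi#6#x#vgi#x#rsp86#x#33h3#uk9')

['6', 'vgi', 'rsp86', '33h3']

Scanning left to right: at [3:6] match '#6#', group 1 = '6'; at [7:12] match '#vgi#', group 1 = 'vgi'; at [13:20] match '#rsp86#', group 1 = 'rsp86'; at [21:27] match '#33h3#', group 1 = '33h3'.
Because there's exactly one group, `findall` drops the full match and keeps group 1 from each hit.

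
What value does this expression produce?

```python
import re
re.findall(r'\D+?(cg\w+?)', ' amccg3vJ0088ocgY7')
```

['cg3', 'cgY']

The pattern matches one or more of a non-digit (lazy); then the literal 'cg', then one or more of a word character (lazy) (captured).
Lazy quantifiers expand one character at a time until the remainder of the pattern can match.
Walking the string: at [0:7] match ' amccg3', group 1 = 'cg3'; at [13:17] match 'ocgY', group 1 = 'cgY'.
One capturing group, so `findall` returns just the captured substring from each match — 2 in all.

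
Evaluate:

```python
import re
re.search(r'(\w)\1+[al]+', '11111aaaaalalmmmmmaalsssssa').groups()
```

('1',)

The match spans [0:13] → '11111aaaaalal'.
Captured: group 1 = '1'.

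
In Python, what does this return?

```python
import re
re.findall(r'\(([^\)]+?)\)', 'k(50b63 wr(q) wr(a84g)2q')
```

`findall` collects group 1 from each match (2 total).

['50b63 wr(q', 'a84g']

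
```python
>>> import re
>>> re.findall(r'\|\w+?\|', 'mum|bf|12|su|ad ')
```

['|bf|', '|su|']

Since nothing is captured, `findall` lists the 2 matched substrings directly.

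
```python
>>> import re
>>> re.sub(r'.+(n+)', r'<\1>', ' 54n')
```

Pattern: one or more of any character; then one or more of a literal 'n' (captured).
Matches: at [0:4] → ' 54n'.
Each match is replaced using the text its own group 1 captured.

'<n>'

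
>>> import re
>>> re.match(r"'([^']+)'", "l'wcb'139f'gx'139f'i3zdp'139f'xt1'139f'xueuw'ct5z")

None

`re.match` only tries the pattern at the start of the string.
Here the pattern fails at index 0, so the call returns None.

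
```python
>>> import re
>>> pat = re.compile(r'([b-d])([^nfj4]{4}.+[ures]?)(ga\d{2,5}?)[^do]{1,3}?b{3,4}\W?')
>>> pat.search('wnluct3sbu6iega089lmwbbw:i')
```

None

This matches a character in [b-d] (captured); then exactly 4 of any character except [nfj4], then one or more of any character, then optionally one of [ures] (captured); then the literal 'ga', then 2 to 5 of a digit (lazy) (captured); then 1 to 3 of any character except [do] (lazy), then 3 to 4 of the literal 'b', then optionally a non-word character.
Unlike `match`, `search` isn't anchored — it looks for the pattern anywhere in the string.
Here nothing in the string fits, so the call returns None.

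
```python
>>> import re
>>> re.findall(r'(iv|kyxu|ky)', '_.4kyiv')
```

Matches: at [3:5] match 'ky', group 1 = 'ky'; at [5:7] match 'iv', group 1 = 'iv'.
`findall` collects group 1 from each match (2 total).

['ky', 'iv']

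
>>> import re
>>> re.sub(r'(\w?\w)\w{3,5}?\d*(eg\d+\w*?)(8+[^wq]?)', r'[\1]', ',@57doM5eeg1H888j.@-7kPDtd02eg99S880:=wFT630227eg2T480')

Pattern: optionally a word character, then a word character (captured); then 3 to 5 of a word character (lazy), then zero or more of a digit; then the literal 'eg', then one or more of a digit, then zero or more of a word character (lazy) (captured); then one or more of the literal '8', then optionally any character except [wq] (captured).
Matches: at [2:17] → '57doM5eeg1H888j'; at [20:36] → '7kPDtd02eg99S880'; at [38:54] → 'wFT630227eg2T480'.
The replacement refers to a captured group, so each match is rewritten using its own captured text.

',@[57].@-[7k]:=[wF]'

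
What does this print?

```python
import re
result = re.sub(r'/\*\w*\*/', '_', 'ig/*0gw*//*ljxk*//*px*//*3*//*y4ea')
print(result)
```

ig____/*y4ea

Each match is replaced by '_'.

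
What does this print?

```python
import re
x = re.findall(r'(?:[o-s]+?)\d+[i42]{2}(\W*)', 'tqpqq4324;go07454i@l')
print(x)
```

With a single group, `findall` returns only what that group captured — 2 items.

[';', '@']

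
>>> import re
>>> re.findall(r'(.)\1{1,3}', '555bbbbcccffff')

['5', 'b', 'c', 'f']

A backreference is literal: `\1` must see the identical characters the first group matched.
Walking the string: at [0:3] match '555', group 1 = '5'; at [3:7] match 'bbbb', group 1 = 'b'; at [7:10] match 'ccc', group 1 = 'c'; at [10:14] match 'ffff', group 1 = 'f'.
Because there's exactly one group, `findall` drops the full match and keeps group 1 from each hit.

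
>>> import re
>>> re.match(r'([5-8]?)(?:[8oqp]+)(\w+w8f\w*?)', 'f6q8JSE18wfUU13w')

`re.match` only tries the pattern at the start of the string.
Here position 0 doesn't satisfy it, so the call returns None.

None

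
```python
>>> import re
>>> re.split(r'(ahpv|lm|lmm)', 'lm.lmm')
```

['', 'lm', '.', 'lm', 'm']

Alternation isn't longest-match — the leftmost alternative that fits at this position is chosen.
With a capturing group present, the delimiter's captured portion is kept in the result list.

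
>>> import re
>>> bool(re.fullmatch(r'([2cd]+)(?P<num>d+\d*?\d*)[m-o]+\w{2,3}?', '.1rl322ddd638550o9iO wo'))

False

The pattern matches one or more of one of [2cd] (captured); then one or more of the literal 'd', then zero or more of a digit (lazy), then zero or more of a digit (captured as 'num'); then one or more of a character in [m-o], then 2 to 3 of a word character (lazy).
`re.fullmatch` is like wrapping the pattern in `^…$` (in single-line mode).
Here the string isn't matched end-to-end, so the call returns None, and `bool(None)` is False.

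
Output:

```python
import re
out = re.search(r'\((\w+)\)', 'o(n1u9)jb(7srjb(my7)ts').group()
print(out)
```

The match spans [1:7] → '(n1u9)'.

(n1u9)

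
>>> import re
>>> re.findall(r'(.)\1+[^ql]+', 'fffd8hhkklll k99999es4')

['f', 'l']

`\1` has to match the exact text group 1 already captured.
Because there's exactly one group, `findall` drops the full match and keeps group 1 from each hit.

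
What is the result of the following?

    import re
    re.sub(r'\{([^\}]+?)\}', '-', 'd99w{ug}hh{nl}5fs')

'd99w-hh-5fs'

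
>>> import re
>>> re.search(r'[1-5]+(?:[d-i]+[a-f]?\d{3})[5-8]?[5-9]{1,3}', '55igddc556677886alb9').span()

(0, 14)

This matches one or more of a character in [1-5]; then one or more of a character in [d-i], then optionally a character in [a-f], then exactly 3 of a digit (non-capturing group); then optionally a character in [5-8], then 1 to 3 of a character in [5-9].
`re.search` scans for the first position where the pattern succeeds.
The match spans [0:14] → '55igddc5566778'.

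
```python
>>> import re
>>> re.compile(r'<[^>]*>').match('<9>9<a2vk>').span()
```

`match` is anchored at position 0; if the pattern doesn't fit there, it returns None.
The match spans [0:3] → '<9>'.

(0, 3)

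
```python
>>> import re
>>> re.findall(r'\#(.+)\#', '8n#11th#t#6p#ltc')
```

['11th#t#6p']

Scanning left to right: at [2:13] match '#11th#t#6p#', group 1 = '11th#t#6p'.
`findall` collects group 1 from the one match (1 total).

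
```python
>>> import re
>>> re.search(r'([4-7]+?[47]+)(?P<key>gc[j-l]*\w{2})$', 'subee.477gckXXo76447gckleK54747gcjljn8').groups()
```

('54747', 'gcjljn8')

Pattern: one or more of a character in [4-7] (lazy), then one or more of one of [47] (captured); then the literal 'gc', then zero or more of a character in [j-l], then exactly 2 of a word character (captured as 'key'); then anchored at the end.
`re.search` scans for the first position where the pattern succeeds.
The match spans [26:38] → '54747gcjljn8'.
Captured: group 1 = '54747', group 2 = 'gcjljn8'.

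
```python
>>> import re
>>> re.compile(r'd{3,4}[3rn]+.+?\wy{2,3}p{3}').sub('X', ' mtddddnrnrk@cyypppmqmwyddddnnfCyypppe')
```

Pattern: 3 to 4 of the literal 'd', then one or more of one of [3rn], then one or more of any character (lazy); then a word character, then 2 to 3 of a literal 'y', then exactly 3 of the literal 'p'.
Matches: at [3:19] → 'ddddnrnrk@cyyppp'; at [24:37] → 'ddddnnfCyyppp'.
Every occurrence is swapped for 'X'.

' mtXmqmwyXe'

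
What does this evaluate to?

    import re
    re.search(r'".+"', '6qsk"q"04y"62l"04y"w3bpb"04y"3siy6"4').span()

`search` walks the string left to right and returns the first match it finds.
The match spans [4:35] → '"q"04y"62l"04y"w3bpb"04y"3siy6"'.

(4, 35)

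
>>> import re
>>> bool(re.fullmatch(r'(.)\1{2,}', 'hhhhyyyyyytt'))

False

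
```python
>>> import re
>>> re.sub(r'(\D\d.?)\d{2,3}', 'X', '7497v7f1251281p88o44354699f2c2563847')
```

'7497X1281p88X699X3847'

Pattern: a non-digit, then a digit, then optionally any character (captured); then 2 to 3 of a digit.
Matches: at [4:10] → 'v7f125'; at [17:23] → 'o44354'; at [26:32] → 'f2c256'.
`sub` substitutes 'X' at each match site.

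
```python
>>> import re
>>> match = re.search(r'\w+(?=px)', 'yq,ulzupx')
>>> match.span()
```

(3, 7)

Because the assertion is zero-width, the text it checks is not consumed and won't appear in the result.
The match spans [3:7] → 'ulzu'.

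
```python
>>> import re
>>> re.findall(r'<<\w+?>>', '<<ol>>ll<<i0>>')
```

Matches: at [0:6] → '<<ol>>'; at [8:14] → '<<i0>>'.
No capturing groups, so `findall` returns the 2 full match strings.

['<<ol>>', '<<i0>>']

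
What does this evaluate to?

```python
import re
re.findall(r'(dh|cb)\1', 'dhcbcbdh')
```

['cb']

A backreference is literal: `\1` must see the identical characters the first group matched.
Scanning left to right: at [2:6] match 'cbcb', group 1 = 'cb'.
`findall` collects group 1 from the one match (1 total).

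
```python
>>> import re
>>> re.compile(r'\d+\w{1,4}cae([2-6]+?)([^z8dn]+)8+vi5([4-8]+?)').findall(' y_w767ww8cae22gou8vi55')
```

[('2', '2gou', '5')]

Pattern: one or more of a digit, then 1 to 4 of a word character, then the literal 'cae'; then one or more of a character in [2-6] (lazy) (captured); then one or more of any character except [z8dn] (captured); then one or more of a literal '8', then the literal 'v', then the literal 'i5'; then one or more of a character in [4-8] (lazy) (captured).
Scanning left to right: at [4:23] match '767ww8cae22gou8vi55', groups = ('2', '2gou', '5').
`findall` packs the 3 group values into a tuple for every match.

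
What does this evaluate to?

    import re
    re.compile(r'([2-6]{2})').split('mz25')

The pattern matches exactly 2 of a character in [2-6] (captured).
Matches to split on: at [2:4] → '25'.
`re.split` interleaves the captured-group text with the surrounding fragments.

['mz', '25', '']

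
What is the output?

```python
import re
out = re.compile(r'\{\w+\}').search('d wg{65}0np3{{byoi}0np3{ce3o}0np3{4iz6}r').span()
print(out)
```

(4, 8)

The match spans [4:8] → '{65}'.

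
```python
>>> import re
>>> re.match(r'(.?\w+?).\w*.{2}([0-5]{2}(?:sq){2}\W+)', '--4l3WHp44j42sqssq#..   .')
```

None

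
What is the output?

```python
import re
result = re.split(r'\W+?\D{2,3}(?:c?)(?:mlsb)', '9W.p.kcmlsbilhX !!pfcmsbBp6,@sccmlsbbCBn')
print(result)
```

Each match becomes a cut point; 3 segments remain.

['9W', 'ilhX !!pfcmsbBp6', 'bCBn']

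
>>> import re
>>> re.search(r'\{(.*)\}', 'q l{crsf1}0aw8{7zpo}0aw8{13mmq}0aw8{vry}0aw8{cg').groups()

The match spans [3:40] → '{crsf1}0aw8{7zpo}0aw8{13mmq}0aw8{vry}'.
Captured: group 1 = 'crsf1}0aw8{7zpo}0aw8{13mmq}0aw8{vry'.

('crsf1}0aw8{7zpo}0aw8{13mmq}0aw8{vry',)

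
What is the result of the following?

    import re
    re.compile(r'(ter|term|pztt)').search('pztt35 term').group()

'pztt'

Unlike `match`, `search` isn't anchored — it looks for the pattern anywhere in the string.
The match spans [0:4] → 'pztt'.
Captured: group 1 = 'pztt'.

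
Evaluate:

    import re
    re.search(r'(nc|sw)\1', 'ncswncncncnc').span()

The backreference `\1` re-matches whatever the first group consumed, character for character.
Unlike `match`, `search` isn't anchored — it looks for the pattern anywhere in the string.
The match spans [4:8] → 'ncnc'.
Captured: group 1 = 'nc'.

(4, 8)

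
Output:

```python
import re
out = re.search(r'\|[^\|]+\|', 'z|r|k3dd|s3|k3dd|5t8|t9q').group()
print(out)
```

|r|

Unlike `match`, `search` isn't anchored — it looks for the pattern anywhere in the string.
The match spans [1:4] → '|r|'.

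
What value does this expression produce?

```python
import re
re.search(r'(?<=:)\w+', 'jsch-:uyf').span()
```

(6, 9)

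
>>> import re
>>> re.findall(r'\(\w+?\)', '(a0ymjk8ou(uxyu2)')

['(uxyu2)']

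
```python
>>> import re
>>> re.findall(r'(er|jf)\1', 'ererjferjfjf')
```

['er', 'jf']

`\1` has to match the exact text group 1 already captured.
Scanning left to right: at [0:4] match 'erer', group 1 = 'er'; at [8:12] match 'jfjf', group 1 = 'jf'.
With a single group, `findall` returns only what that group captured — 2 items.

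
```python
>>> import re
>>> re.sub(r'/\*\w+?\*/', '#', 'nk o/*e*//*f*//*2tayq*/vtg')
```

Every occurrence is swapped for '#'.

'nk o###vtg'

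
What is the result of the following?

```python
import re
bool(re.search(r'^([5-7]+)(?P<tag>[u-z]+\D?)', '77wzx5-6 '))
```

True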